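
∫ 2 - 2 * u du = -u^2 + 2*u + C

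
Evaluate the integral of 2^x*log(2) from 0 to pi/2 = -1 + 2^(pi/2)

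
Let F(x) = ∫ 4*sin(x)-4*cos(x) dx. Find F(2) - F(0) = -4*sin(2) - 4*cos(2) + 4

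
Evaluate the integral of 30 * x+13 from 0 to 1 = 28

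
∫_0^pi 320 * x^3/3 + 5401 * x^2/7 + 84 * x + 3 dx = -16 + (16 + 35*pi)*(-2*pi + 1 + 16*pi^3/21 + 7*pi^2)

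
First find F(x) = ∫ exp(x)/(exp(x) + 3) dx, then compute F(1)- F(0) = -log(4) + log(E + 3)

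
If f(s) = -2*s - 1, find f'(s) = -2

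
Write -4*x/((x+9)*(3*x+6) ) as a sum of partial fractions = -12/(7*(x + 9)) + 8/(21*(x + 2))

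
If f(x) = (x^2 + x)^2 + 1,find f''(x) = 12*x^2 + 12*x + 2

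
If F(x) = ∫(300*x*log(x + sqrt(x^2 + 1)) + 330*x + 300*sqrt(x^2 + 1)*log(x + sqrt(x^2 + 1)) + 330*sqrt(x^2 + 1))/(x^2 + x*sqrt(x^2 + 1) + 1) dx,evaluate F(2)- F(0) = -150 + 30*log(2 + sqrt(5)) + 6*(5 + 5*log(2 + sqrt(5)))^2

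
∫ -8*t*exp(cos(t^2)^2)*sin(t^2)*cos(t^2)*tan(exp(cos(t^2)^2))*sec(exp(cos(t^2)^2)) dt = 2*sec(exp(cos(t^2)^2)) + C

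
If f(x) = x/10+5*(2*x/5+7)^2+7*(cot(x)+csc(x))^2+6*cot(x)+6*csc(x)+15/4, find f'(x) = 8*x/5 + 281/10 + 14/sin(x) - 6*cos(x)/sin(x)^2 - 6/sin(x)^2 - 28*cos(x)/sin(x)^3 - 28/sin(x)^3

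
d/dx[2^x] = 2^x*log(2)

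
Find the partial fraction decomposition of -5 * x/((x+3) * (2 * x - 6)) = -5/(4*(x + 3)) - 5/(4*(x - 3))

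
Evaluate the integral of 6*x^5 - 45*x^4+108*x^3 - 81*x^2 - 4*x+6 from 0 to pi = -2*pi^2 - (-pi^2 + 3*pi)^3 + 6*pi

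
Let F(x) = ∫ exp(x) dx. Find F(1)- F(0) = -1 + E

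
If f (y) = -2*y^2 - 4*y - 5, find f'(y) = -4*y - 4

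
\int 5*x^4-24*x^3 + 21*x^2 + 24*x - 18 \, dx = x^5 - 6*x^4 + 7*x^3 + 12*x^2 - 18*x + C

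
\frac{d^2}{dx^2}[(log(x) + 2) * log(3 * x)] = (-2*log(x) - log(3))/x^2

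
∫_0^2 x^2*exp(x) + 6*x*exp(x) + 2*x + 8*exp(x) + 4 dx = 8 + 16*exp(2)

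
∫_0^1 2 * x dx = 1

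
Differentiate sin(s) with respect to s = cos(s)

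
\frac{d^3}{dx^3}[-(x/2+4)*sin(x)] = x*cos(x)/2 + 3*sin(x)/2 + 4*cos(x)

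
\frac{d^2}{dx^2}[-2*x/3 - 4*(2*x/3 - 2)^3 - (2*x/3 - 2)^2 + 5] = 184/9 - 64*x/9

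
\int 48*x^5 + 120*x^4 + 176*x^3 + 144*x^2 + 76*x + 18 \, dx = 8*x^6 + 24*x^5 + 44*x^4 + 48*x^3 + 38*x^2 + 18*x + C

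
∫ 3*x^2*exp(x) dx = 3*((x - 1)^2 + 1)*exp(x) + C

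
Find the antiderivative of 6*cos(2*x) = 3*sin(2*x) + C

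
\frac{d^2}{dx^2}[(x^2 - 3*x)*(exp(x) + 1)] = x^2*exp(x) + x*exp(x) - 4*exp(x) + 2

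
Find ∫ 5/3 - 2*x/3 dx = -x^2/3 + 5*x/3 + C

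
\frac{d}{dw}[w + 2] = 1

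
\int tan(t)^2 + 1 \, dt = tan(t) + C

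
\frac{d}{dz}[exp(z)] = exp(z)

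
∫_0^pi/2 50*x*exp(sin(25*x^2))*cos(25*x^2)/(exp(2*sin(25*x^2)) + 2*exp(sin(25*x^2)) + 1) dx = -1/2 + 1/(1 + exp(-sin(25*pi^2/4)))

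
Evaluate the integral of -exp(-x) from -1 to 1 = -E + exp(-1)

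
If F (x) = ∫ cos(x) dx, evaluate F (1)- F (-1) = 2*sin(1)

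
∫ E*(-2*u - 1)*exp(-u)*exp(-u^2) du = exp(-u^2 - u + 1) + C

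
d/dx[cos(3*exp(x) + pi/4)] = -3*exp(x)*sin(3*exp(x) + pi/4)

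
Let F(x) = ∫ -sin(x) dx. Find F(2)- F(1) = -cos(1) + cos(2)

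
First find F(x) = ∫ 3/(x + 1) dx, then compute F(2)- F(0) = log(27)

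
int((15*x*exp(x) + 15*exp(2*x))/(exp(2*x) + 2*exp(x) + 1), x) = 3*(5*x*exp(x) - 6*exp(x) - 1)/(exp(x) + 1) + C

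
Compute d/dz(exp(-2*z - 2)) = -2*exp(-2*z - 2)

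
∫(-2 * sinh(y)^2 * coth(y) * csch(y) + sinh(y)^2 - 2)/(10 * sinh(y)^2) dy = y/10 + coth(y)/5 + csch(y)/5 + C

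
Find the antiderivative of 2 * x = x^2 + C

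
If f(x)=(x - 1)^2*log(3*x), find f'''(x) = (2*x^2 + 2*x + 2)/x^3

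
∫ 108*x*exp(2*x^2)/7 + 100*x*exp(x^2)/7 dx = (27*exp(x^2) + 50)*exp(x^2)/7 + C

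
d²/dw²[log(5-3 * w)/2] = -9/(18*w^2 - 60*w + 50)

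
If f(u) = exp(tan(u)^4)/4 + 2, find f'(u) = (tan(u)^2 + 1)*exp(tan(u)^4)*tan(u)^3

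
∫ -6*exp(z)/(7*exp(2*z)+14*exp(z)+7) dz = 2*(-8*exp(z) - 5)/(7*(exp(z) + 1)) + C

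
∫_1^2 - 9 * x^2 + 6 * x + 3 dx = -9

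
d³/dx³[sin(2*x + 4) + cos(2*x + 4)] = 8*sin(2*x + 4) - 8*cos(2*x + 4)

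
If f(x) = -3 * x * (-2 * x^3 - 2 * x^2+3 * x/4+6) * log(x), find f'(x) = 24*x^3*log(x) + 6*x^3 + 18*x^2*log(x) + 6*x^2 - 9*x*log(x)/2 - 9*x/4 - 18*log(x) - 18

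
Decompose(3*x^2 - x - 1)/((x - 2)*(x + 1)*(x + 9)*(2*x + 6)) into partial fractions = -251/(1056*(x + 9)) + 29/(120*(x + 3)) - 1/(32*(x + 1)) + 3/(110*(x - 2))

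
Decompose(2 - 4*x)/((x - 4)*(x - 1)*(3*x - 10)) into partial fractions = 51/(7*(3*x - 10)) - 2/(21*(x - 1)) - 7/(3*(x - 4))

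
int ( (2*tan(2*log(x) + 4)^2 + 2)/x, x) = tan(2*log(x) + 4) + C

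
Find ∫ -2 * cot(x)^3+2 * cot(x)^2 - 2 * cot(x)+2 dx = (cot(x) - 1)^2 + C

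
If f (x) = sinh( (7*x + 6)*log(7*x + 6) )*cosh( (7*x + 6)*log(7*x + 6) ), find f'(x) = 7*(log(7*x + 6) + 1)*cosh(2*(7*x + 6)*log(7*x + 6))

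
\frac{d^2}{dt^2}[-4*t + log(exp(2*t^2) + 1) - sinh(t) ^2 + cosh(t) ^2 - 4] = (16*t^2*exp(2*t^2) + 4*exp(4*t^2) + 4*exp(2*t^2))/(exp(4*t^2) + 2*exp(2*t^2) + 1)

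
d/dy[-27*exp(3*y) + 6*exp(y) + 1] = -81*exp(3*y) + 6*exp(y)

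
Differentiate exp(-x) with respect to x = -exp(-x)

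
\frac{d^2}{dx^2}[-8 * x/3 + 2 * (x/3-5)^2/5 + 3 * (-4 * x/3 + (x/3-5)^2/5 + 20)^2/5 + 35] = 4*x^2/1125 - 8*x/25 + 56/9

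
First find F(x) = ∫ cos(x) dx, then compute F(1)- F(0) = sin(1)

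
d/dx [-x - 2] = -1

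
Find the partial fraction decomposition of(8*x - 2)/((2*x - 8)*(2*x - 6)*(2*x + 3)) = -14/(99*(2*x + 3)) - 11/(18*(x - 3)) + 15/(22*(x - 4))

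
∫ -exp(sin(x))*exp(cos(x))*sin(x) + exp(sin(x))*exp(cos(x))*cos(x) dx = exp(sqrt(2)*sin(x + pi/4)) + C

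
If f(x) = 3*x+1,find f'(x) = 3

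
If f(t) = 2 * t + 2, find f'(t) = 2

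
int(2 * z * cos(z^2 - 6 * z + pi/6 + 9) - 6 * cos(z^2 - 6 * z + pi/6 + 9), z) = sin((z - 3)^2 + pi/6) + C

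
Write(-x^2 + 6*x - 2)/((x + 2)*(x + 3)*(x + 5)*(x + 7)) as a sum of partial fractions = 93/(40*(x + 7)) - 19/(4*(x + 5)) + 29/(8*(x + 3)) - 6/(5*(x + 2))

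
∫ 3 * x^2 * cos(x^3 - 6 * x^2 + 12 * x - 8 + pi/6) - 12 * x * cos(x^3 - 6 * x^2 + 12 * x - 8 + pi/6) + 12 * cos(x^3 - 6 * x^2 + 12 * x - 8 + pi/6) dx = sin((x - 2)^3 + pi/6) + C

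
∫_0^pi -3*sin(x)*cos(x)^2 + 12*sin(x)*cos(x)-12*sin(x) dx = -26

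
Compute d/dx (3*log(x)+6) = 3/x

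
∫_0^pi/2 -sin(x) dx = -1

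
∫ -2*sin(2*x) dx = cos(2*x) + C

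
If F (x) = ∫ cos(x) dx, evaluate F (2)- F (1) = -sin(1) + sin(2)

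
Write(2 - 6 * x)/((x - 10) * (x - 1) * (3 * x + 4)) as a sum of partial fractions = 45/(119*(3*x + 4)) + 4/(63*(x - 1)) - 29/(153*(x - 10))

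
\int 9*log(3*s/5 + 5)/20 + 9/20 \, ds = 3*(3*s + 25)*log(3*s/5 + 5)/20 + C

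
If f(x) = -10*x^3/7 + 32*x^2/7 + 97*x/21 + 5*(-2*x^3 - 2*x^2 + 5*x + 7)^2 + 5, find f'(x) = 120*x^5 + 200*x^4 - 320*x^3 - 5070*x^2/7 - 146*x/7 + 7447/21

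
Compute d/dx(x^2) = 2*x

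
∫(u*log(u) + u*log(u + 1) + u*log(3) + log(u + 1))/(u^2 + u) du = log(3*u)*log(u + 1) + C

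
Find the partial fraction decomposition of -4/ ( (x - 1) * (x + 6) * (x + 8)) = -2/(9*(x + 8)) + 2/(7*(x + 6)) - 4/(63*(x - 1))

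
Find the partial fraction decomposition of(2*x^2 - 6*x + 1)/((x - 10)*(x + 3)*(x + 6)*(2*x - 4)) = -109/(768*(x + 6)) + 37/(390*(x + 3)) + 3/(640*(x - 2)) + 141/(3328*(x - 10))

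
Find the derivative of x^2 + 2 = 2*x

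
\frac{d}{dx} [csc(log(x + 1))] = -cot(log(x + 1))*csc(log(x + 1))/(x + 1)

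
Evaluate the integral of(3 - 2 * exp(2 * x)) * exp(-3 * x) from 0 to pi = -1 - exp(-3*pi) + 2*exp(-pi)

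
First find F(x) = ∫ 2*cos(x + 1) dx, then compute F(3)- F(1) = -2*sin(2) + 2*sin(4)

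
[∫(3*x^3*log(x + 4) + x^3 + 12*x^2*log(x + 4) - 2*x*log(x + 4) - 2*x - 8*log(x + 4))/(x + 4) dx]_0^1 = -log(5)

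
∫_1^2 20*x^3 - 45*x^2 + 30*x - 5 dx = 10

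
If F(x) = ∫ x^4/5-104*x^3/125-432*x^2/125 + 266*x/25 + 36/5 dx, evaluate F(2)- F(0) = 3052/125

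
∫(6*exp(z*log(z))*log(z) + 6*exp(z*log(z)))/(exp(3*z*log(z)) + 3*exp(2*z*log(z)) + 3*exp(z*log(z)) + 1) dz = (-2*exp(2*z*log(z)) - 4*exp(z*log(z)) - 5)/(exp(2*z*log(z)) + 2*exp(z*log(z)) + 1) + C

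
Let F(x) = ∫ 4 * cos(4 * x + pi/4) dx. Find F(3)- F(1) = sin(pi/4 + 12) - sin(pi/4 + 4)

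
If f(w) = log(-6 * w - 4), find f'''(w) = 54/(27*w^3 + 54*w^2 + 36*w + 8)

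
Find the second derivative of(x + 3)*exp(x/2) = x*exp(x/2)/4 + 7*exp(x/2)/4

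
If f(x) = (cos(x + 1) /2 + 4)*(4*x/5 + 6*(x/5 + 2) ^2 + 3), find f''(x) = -3*x^2*cos(x + 1)/25 - 12*x*sin(x + 1)/25 - 14*x*cos(x + 1)/5 - 28*sin(x + 1)/5 - 663*cos(x + 1)/50 + 48/25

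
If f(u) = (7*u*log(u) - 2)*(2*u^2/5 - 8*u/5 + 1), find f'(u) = 42*u^2*log(u)/5 + 14*u^2/5 - 112*u*log(u)/5 - 64*u/5 + 7*log(u) + 51/5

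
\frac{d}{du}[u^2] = 2*u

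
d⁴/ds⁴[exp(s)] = exp(s)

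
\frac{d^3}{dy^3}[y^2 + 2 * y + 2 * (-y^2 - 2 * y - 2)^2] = 48*y + 48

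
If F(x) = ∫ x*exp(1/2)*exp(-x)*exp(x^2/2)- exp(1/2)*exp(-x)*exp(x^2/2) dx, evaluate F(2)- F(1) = -1 + exp(1/2)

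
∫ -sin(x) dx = cos(x) + C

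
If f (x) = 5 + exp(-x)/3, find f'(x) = -exp(-x)/3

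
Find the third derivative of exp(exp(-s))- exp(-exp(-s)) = (-exp(2*s) + 3*exp(s) - 3*exp(s + 2*exp(-s)) - exp(2*s + 2*exp(-s)) - exp(2*exp(-s)) - 1)*exp(-3*s - exp(-s))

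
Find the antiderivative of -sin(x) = cos(x) + C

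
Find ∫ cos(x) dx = sin(x) + C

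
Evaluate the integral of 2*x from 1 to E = -1 + exp(2)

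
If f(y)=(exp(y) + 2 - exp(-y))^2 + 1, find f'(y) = (2*exp(4*y) + 4*exp(3*y) + 4*exp(y) - 2)*exp(-2*y)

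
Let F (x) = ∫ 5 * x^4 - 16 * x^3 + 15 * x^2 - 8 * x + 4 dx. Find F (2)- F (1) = -2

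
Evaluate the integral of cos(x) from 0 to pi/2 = 1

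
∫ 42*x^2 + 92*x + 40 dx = 14*x^3 + 46*x^2 + 40*x + C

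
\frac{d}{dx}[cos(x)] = -sin(x)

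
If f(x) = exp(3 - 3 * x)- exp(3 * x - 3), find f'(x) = (-3*exp(6*x - 6) - 3)*exp(3 - 3*x)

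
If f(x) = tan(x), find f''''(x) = 24*tan(x)^5 + 40*tan(x)^3 + 16*tan(x)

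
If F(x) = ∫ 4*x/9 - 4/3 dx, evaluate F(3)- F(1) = -8/9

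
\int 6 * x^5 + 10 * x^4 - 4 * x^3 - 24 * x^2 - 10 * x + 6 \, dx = x^6 + 2*x^5 - x^4 - 8*x^3 - 5*x^2 + 6*x + C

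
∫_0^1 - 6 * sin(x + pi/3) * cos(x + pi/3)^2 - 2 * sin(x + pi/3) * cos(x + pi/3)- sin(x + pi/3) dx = -1 + cos(1 + pi/3) + 2*cos(1 + pi/3)^3 + cos(1 + pi/3)^2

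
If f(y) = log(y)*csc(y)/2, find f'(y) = (-y*log(y)*cot(y)*csc(y) + csc(y))/(2*y)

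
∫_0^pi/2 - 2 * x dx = -pi^2/4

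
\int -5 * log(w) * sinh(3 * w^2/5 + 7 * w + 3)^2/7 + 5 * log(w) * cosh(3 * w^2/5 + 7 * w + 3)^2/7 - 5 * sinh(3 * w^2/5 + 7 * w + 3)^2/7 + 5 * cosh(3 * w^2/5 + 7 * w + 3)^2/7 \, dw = 5*w*log(w)/7 + C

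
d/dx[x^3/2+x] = 3*x^2/2 + 1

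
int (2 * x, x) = x^2 + C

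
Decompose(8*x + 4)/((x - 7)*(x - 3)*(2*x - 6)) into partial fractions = -15/(8*(x - 3)) - 7/(2*(x - 3)^2) + 15/(8*(x - 7))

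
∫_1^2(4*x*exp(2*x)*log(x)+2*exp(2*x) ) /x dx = 2*exp(4)*log(2)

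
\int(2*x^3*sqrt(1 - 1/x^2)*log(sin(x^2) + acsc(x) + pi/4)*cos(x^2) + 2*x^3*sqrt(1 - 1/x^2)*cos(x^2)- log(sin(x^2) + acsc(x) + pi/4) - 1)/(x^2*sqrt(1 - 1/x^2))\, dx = (4*sin(x^2) + 4*acsc(x) + pi)*log(sin(x^2) + acsc(x) + pi/4)/4 + C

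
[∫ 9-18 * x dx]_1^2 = -18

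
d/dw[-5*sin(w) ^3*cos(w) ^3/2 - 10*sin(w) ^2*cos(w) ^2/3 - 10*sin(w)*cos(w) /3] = 15*(1 - cos(2*w))^2*cos(2*w)/8 - 5*sin(4*w)/3 - 85*cos(2*w)/12 + 15*cos(4*w)/8 + 15/8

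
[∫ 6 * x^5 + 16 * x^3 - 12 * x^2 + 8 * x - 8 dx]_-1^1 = -24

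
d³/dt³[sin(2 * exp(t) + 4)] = -8*exp(3*t)*cos(2*exp(t) + 4) - 12*exp(2*t)*sin(2*exp(t) + 4) + 2*exp(t)*cos(2*exp(t) + 4)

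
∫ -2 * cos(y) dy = -2*sin(y) + C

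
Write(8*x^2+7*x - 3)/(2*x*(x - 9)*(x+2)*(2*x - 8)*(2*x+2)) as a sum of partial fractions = 5/(352*(x + 2)) + 1/(200*(x + 1)) - 51/(1600*(x - 4)) + 59/(3300*(x - 9)) - 1/(192*x)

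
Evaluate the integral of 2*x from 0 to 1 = 1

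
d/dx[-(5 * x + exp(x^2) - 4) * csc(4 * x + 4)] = -2*x*exp(x^2)*csc(4*x + 4) + 20*x*cot(4*x + 4)*csc(4*x + 4) + 4*exp(x^2)*cot(4*x + 4)*csc(4*x + 4) - 16*cot(4*x + 4)*csc(4*x + 4) - 5*csc(4*x + 4)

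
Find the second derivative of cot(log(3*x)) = (1 + 2*cos(log(x) + log(3))/sin(log(x) + log(3)))/(x^2*sin(log(x) + log(3))^2)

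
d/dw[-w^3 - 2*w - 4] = -3*w^2 - 2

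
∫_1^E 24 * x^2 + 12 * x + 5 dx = -20 + (1 + 4*E)*(1 + E + 2*exp(2))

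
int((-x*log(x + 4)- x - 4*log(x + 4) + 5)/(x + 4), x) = (5 - x)*log(x + 4) + C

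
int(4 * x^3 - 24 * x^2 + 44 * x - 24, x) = x^4 - 8*x^3 + 22*x^2 - 24*x + C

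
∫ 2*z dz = z^2 + C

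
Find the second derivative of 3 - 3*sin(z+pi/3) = 3*sin(z + pi/3)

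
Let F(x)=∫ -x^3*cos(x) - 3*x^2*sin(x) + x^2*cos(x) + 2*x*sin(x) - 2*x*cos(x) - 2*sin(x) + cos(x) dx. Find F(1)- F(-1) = 4*sin(1)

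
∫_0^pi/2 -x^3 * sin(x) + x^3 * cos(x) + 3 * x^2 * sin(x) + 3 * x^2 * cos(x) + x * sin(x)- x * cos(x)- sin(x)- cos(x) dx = -pi/2 + pi^3/8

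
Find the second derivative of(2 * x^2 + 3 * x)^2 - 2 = 48*x^2 + 72*x + 18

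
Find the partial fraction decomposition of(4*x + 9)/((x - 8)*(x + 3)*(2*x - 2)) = -3/(88*(x + 3)) - 13/(56*(x - 1)) + 41/(154*(x - 8))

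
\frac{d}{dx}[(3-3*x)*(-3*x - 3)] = 18*x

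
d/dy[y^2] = 2*y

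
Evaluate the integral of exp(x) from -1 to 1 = E - exp(-1)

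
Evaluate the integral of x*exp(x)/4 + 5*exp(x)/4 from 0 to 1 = -1 + 5*E/4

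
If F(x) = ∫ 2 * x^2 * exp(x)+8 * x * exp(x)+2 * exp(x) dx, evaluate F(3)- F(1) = -4*E + 28*exp(3)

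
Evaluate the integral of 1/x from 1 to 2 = log(2)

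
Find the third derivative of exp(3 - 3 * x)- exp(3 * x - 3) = (-27*exp(6*x - 6) - 27)*exp(3 - 3*x)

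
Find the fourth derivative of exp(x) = exp(x)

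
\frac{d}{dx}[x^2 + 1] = 2*x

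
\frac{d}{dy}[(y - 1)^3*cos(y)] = (y - 1)^2*(-y*sin(y) + sin(y) + 3*cos(y))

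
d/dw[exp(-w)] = -exp(-w)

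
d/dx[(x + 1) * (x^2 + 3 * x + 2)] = 3*x^2 + 8*x + 5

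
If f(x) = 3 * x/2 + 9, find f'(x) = 3/2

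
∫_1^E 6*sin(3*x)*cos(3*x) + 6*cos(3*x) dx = -(sin(3) + 1)^2 + (sin(3*E) + 1)^2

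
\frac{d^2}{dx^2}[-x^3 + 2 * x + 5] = -6*x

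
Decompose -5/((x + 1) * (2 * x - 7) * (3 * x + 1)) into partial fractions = 45/(46*(3*x + 1)) - 20/(207*(2*x - 7)) - 5/(18*(x + 1))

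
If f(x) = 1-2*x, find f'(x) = -2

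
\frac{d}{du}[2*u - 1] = 2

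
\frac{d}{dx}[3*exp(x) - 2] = 3*exp(x)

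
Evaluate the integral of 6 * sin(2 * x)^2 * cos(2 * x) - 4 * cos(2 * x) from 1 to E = -sin(2)^3 + sin(2*E)^3 - 2*sin(2*E) + 2*sin(2)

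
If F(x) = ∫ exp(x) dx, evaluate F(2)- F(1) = -E + exp(2)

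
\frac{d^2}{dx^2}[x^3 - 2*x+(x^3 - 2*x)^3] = 72*x^7 - 252*x^5 + 240*x^3 - 42*x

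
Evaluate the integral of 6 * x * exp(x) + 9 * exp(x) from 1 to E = -9*E + 3*(1 + 2*E)*exp(E)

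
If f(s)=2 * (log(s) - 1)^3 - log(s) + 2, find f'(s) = (6*log(s)^2 - 12*log(s) + 5)/s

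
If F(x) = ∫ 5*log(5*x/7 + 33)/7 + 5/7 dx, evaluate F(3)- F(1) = -236*log(236/7)/7 + 246*log(246/7)/7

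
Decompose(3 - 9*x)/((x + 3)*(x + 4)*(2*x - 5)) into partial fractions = -6/(11*(2*x - 5)) + 3/(x + 4) - 30/(11*(x + 3))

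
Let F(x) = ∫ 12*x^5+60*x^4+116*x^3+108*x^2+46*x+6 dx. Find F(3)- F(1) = 7812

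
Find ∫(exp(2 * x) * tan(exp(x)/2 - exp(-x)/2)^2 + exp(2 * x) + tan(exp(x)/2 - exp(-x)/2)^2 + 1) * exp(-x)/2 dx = tan(sinh(x)) + C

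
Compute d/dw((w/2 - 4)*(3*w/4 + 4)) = 3*w/4 - 1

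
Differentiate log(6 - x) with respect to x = 1/(x - 6)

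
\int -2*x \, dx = -x^2 + C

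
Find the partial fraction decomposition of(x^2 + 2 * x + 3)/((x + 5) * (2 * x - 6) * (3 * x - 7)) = -59/(44*(3*x - 7)) + 9/(176*(x + 5)) + 9/(16*(x - 3))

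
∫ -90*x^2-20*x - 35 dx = -30*x^3 - 10*x^2 - 35*x + C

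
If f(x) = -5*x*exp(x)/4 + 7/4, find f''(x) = -5*x*exp(x)/4 - 5*exp(x)/2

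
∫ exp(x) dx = exp(x) + C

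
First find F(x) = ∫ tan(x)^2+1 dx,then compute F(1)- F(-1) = 2*tan(1)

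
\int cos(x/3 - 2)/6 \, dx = sin(x/3 - 2)/2 + C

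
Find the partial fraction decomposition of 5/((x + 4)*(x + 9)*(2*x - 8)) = 1/(26*(x + 9)) - 1/(16*(x + 4)) + 5/(208*(x - 4))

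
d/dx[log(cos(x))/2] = -tan(x)/2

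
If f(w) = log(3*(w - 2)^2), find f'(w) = 2/(w - 2)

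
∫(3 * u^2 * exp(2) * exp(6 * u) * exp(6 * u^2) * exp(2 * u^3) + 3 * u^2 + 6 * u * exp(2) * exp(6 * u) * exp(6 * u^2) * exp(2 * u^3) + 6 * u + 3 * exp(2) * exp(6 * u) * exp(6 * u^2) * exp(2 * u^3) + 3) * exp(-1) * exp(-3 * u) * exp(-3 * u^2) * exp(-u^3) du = 2*sinh((u + 1)^3) + C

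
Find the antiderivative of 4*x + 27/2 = 2*x^2 + 27*x/2 + C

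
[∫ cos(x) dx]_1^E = -sin(1) + sin(E)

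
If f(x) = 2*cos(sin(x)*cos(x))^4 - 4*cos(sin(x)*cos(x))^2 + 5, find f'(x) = 16*sin(sin(x)*cos(x))^3*sin(x + pi/4)*cos(sin(x)*cos(x))*cos(x + pi/4)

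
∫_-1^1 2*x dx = 0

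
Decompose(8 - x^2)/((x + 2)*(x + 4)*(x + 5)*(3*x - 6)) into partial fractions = 17/(63*(x + 5)) - 2/(9*(x + 4)) - 1/(18*(x + 2)) + 1/(126*(x - 2))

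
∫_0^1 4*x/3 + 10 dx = 32/3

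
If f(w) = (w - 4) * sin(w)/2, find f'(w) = w*cos(w)/2 + sin(w)/2 - 2*cos(w)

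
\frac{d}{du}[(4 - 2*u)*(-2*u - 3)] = 8*u - 2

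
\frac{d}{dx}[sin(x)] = cos(x)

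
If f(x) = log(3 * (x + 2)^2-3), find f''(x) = (-2*x^2 - 8*x - 10)/(x^4 + 8*x^3 + 22*x^2 + 24*x + 9)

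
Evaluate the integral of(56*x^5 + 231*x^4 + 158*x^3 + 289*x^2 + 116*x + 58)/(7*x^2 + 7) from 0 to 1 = log(2) + 200/7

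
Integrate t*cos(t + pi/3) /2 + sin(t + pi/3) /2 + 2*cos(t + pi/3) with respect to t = (t/2 + 2)*sin(t + pi/3) + C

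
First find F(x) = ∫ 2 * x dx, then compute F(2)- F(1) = 3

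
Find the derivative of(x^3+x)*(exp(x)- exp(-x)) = (x^3*exp(2*x) + x^3 + 3*x^2*exp(2*x) - 3*x^2 + x*exp(2*x) + x + exp(2*x) - 1)*exp(-x)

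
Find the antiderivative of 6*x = 3*x^2 + C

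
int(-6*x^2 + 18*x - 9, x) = -2*x^3 + 9*x^2 - 9*x + C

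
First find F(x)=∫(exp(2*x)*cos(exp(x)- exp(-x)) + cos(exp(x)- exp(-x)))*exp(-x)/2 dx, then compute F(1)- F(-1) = sin(E - exp(-1))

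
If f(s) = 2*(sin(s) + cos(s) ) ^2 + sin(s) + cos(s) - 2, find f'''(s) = -16*cos(2*s) - sqrt(2)*cos(s + pi/4)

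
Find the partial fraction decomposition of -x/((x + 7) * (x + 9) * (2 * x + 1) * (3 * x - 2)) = -18/(4669*(3*x - 2)) - 4/(1547*(2*x + 1)) - 9/(986*(x + 9)) + 7/(598*(x + 7))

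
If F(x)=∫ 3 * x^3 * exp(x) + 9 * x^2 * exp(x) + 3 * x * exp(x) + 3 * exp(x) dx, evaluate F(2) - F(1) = -6*E + 30*exp(2)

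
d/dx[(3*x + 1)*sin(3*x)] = 9*x*cos(3*x) + 3*sin(3*x) + 3*cos(3*x)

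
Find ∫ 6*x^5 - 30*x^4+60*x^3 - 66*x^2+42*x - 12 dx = x^6 - 6*x^5 + 15*x^4 - 22*x^3 + 21*x^2 - 12*x + C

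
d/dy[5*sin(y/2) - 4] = 5*cos(y/2)/2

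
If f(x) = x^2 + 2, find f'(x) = 2*x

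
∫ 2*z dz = z^2 + C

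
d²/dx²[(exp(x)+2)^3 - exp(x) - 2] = 9*exp(3*x) + 24*exp(2*x) + 11*exp(x)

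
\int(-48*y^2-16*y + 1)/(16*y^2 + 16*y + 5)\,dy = -3*y + log(16*y^2 + 16*y + 5) + C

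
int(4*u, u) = 2*u^2 + C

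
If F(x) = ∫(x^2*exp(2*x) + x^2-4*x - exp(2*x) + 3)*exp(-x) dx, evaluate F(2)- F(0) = -exp(-2) + exp(2)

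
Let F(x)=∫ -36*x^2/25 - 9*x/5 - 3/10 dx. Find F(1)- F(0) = -42/25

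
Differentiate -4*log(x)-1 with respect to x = -4/x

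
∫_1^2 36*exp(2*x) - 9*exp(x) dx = -27*exp(2) + 9*E + 18*exp(4)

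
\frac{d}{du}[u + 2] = 1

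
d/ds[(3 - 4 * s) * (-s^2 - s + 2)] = 12*s^2 + 2*s - 11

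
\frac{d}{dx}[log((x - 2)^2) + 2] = 2/(x - 2)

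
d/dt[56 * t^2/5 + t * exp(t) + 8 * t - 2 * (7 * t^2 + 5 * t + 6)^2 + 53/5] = -392*t^3 - 420*t^2 + t*exp(t) - 2068*t/5 + exp(t) - 112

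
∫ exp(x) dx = exp(x) + C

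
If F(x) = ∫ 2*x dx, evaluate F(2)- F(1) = 3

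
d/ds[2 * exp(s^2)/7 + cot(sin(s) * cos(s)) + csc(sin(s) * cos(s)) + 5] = 4*s*exp(s^2)/7 - cos(2*s)/sin(sin(2*s)/2)^2 - cos(2*s - sin(2*s)/2)/(1 - cos(sin(2*s))) - cos(2*s + sin(2*s)/2)/(1 - cos(sin(2*s)))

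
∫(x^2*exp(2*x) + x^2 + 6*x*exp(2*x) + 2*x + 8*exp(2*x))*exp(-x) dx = 2*(x + 2)^2*sinh(x) + C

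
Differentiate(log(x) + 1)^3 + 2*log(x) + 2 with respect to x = (3*log(x)^2 + 6*log(x) + 5)/x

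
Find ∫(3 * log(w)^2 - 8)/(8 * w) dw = log(w)^3/8 - log(w) + C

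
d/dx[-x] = -1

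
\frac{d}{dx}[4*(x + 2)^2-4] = 8*x + 16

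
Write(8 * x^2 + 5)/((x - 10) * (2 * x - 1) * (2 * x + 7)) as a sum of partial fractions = 103/(108*(2*x + 7)) - 7/(76*(2*x - 1)) + 805/(513*(x - 10))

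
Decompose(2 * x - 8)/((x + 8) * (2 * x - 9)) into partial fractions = 2/(25*(2*x - 9)) + 24/(25*(x + 8))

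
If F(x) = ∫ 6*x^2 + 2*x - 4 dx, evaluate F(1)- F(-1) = -4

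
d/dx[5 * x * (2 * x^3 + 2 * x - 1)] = 40*x^3 + 20*x - 5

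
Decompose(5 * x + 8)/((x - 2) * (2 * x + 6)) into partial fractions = 7/(10*(x + 3)) + 9/(5*(x - 2))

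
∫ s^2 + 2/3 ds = s^3/3 + 2*s/3 + C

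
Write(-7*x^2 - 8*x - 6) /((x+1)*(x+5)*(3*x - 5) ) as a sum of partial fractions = -349/(160*(3*x - 5)) - 141/(80*(x + 5)) + 5/(32*(x + 1))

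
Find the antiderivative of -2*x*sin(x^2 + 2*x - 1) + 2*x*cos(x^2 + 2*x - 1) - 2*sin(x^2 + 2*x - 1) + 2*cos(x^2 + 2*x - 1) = sin((x + 1)^2 - 2) + cos((x + 1)^2 - 2) + C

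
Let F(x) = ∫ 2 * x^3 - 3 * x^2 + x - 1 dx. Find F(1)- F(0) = -1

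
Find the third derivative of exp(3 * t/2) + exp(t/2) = 27*exp(3*t/2)/8 + exp(t/2)/8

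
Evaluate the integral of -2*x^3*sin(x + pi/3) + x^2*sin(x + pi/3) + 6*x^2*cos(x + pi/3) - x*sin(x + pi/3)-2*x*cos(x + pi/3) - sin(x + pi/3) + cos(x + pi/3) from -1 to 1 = 3*cos(1)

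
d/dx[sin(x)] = cos(x)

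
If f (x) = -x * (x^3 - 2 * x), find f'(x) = -4*x^3 + 4*x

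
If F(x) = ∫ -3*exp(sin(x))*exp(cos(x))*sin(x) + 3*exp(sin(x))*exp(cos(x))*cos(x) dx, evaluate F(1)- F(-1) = -3*exp(-sin(1) + cos(1)) + 3*exp(cos(1) + sin(1))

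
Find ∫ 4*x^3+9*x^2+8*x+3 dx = x^4 + 3*x^3 + 4*x^2 + 3*x + C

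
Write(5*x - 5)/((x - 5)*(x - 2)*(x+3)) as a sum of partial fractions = -1/(2*(x + 3)) - 1/(3*(x - 2)) + 5/(6*(x - 5))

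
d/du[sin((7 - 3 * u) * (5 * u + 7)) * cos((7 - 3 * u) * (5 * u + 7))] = 2*(7 - 15*u)*cos(-30*u^2 + 28*u + 98)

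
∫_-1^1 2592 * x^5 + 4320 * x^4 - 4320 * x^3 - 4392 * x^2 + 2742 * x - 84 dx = -1368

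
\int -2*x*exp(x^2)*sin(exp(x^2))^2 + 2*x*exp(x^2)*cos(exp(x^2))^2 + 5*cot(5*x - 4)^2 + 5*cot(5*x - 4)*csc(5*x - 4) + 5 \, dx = sin(2*exp(x^2))/2 - cot(5*x - 4) - csc(5*x - 4) + C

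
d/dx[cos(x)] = -sin(x)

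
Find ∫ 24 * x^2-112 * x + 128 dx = 8*x^3 - 56*x^2 + 128*x + C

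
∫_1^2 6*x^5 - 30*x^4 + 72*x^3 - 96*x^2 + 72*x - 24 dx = 7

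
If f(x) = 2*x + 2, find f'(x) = 2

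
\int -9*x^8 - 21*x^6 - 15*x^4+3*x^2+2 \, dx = -x^9 - 3*x^7 - 3*x^5 + x^3 + 2*x + C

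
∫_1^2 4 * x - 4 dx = 2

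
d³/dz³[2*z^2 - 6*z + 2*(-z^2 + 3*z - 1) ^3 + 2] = -240*z^3 + 1080*z^2 - 1440*z + 540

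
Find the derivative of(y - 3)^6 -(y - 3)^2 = 6*y^5 - 90*y^4 + 540*y^3 - 1620*y^2 + 2428*y - 1452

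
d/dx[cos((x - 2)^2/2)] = (2 - x)*sin(x^2/2 - 2*x + 2)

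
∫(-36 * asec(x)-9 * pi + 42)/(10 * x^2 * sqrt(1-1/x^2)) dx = -9*(4*asec(x) + pi)^2/80 + 21*asec(x)/5 + C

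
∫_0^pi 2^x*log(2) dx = -1 + 2^pi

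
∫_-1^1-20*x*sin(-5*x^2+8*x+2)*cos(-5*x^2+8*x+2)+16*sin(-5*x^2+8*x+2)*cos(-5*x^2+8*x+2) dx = cos(22)/2 - cos(10)/2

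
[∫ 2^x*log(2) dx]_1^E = -2 + 2^E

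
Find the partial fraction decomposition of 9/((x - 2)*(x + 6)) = -9/(8*(x + 6)) + 9/(8*(x - 2))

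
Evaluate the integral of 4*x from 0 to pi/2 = pi^2/2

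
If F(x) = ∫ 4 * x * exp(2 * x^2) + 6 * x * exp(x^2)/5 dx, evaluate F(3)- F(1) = -exp(2) - 3*E/5 + 3*exp(9)/5 + exp(18)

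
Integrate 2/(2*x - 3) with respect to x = log(4*x - 6) + C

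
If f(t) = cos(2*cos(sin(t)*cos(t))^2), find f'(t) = 8*sin(sin(t)*cos(t))*sin(t + pi/4)*sin(2*cos(sin(t)*cos(t))^2)*cos(sin(t)*cos(t))*cos(t + pi/4)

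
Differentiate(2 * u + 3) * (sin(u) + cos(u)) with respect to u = -2*u*sin(u) + 2*u*cos(u) - sin(u) + 5*cos(u)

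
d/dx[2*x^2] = 4*x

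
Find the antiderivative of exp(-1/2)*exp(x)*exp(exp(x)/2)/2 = exp(exp(x)/2 - 1/2) + C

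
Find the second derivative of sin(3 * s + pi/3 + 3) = -9*sin(3*s + pi/3 + 3)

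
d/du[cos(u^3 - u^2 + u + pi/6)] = (-3*u^2 + 2*u - 1)*sin(u^3 - u^2 + u + pi/6)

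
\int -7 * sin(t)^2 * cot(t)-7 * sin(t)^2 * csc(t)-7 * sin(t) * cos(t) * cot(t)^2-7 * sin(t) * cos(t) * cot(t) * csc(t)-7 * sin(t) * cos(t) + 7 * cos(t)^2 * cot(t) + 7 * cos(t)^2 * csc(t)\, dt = 7*(cos(t) + 1)*cos(t) + C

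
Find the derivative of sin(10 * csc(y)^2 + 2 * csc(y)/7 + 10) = -20*cos(10*csc(y)^2 + 2*csc(y)/7 + 10)*cot(y)*csc(y)^2 - 2*cos(10*csc(y)^2 + 2*csc(y)/7 + 10)*cot(y)*csc(y)/7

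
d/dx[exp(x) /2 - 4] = exp(x)/2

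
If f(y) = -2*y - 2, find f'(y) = -2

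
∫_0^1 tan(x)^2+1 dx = tan(1)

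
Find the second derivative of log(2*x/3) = -1/x^2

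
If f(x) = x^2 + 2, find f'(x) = 2*x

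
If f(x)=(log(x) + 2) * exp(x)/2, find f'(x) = (x*exp(x)*log(x) + 2*x*exp(x) + exp(x))/(2*x)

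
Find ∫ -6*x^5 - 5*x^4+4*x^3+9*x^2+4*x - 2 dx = -x^6 - x^5 + x^4 + 3*x^3 + 2*x^2 - 2*x + C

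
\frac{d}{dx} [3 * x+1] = 3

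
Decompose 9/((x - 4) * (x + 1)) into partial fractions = -9/(5*(x + 1)) + 9/(5*(x - 4))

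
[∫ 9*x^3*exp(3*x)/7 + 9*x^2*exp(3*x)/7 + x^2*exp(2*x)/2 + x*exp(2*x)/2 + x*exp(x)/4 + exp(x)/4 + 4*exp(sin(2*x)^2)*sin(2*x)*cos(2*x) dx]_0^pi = pi*exp(pi)/4 + pi^2*exp(2*pi)/4 + 3*pi^3*exp(3*pi)/7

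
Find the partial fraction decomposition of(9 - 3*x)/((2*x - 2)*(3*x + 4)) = -39/(14*(3*x + 4)) + 3/(7*(x - 1))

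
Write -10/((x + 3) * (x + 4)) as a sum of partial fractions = 10/(x + 4) - 10/(x + 3)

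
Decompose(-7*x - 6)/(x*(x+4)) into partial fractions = -11/(2*(x + 4)) - 3/(2*x)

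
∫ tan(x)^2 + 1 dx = tan(x) + C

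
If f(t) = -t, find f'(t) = -1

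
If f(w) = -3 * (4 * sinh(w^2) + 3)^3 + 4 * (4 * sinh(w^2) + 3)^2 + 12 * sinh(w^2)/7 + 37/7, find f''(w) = -2304*w^2*sinh(w^2)/7 - 1728*w^2*sinh(3*w^2) - 2944*w^2*cosh(2*w^2) - 736*sinh(2*w^2) - 1152*cosh(w^2)/7 - 288*cosh(3*w^2)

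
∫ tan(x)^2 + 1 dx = tan(x) + C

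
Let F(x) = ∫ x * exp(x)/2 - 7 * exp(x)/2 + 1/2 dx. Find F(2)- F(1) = -3*exp(2) + 1/2 + 7*E/2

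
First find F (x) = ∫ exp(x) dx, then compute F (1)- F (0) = -1 + E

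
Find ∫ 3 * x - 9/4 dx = 3*x^2/2 - 9*x/4 + C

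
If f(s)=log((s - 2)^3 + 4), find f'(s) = (3*s^2 - 12*s + 12)/(s^3 - 6*s^2 + 12*s - 4)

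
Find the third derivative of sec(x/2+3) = 3*tan(x/2 + 3)^3*sec(x/2 + 3)/4 + 5*tan(x/2 + 3)*sec(x/2 + 3)/8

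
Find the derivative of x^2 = 2*x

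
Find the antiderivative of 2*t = t^2 + C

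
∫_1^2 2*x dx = 3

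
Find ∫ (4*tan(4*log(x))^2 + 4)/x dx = tan(4*log(x)) + C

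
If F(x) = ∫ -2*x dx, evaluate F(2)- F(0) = -4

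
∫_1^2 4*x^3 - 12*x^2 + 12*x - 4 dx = 1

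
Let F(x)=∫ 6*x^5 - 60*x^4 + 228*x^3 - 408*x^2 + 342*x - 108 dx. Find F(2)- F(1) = -1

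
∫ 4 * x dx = 2*x^2 + C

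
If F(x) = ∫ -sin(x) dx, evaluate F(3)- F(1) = cos(3) - cos(1)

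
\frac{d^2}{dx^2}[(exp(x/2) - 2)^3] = 9*exp(3*x/2)/4 + 3*exp(x/2) - 6*exp(x)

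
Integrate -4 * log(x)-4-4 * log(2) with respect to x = -4*x*log(2*x) + C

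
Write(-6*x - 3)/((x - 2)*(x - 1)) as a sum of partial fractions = 9/(x - 1) - 15/(x - 2)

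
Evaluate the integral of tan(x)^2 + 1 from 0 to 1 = tan(1)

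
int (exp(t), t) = exp(t) + C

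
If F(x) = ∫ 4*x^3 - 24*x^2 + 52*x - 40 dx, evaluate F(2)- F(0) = -24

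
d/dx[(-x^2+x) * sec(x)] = (-x^2*sin(x)/cos(x) + x*sin(x)/cos(x) - 2*x + 1)/cos(x)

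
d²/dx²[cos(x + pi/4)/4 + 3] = -cos(x + pi/4)/4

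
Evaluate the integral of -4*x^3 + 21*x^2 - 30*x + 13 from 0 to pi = 4 + (-1 + pi)^3*(4 - pi)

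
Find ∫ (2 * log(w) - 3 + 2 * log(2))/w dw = (log(2*w) - 3)*log(2*w) + C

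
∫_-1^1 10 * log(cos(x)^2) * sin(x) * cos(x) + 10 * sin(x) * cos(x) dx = 0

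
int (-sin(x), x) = cos(x) + C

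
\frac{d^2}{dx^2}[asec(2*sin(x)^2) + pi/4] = 2*(8*sin(x)^2 - 12 + sin(x)^(-4))/(sqrt(4 - 1/sin(x)^4)*(4*sin(x)^4 - 1))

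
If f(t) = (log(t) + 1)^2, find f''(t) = -2*log(t)/t^2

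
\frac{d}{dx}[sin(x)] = cos(x)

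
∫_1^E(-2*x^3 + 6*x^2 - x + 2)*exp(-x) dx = -2*exp(-1) + (-1 + E + 2*exp(3))*exp(-E)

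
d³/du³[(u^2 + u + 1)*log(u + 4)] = (2*u^2 + 23*u + 86)/(u^3 + 12*u^2 + 48*u + 64)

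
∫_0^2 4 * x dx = 8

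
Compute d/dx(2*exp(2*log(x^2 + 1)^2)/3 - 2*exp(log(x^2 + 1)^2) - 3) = (16*x*exp(2*log(x^2 + 1)^2)*log(x^2 + 1) - 24*x*exp(log(x^2 + 1)^2)*log(x^2 + 1))/(3*x^2 + 3)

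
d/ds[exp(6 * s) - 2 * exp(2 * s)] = 6*exp(6*s) - 4*exp(2*s)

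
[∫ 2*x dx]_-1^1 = 0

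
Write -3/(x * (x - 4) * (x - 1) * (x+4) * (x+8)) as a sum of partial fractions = -1/(1152*(x + 8)) + 3/(640*(x + 4)) + 1/(45*(x - 1)) - 1/(384*(x - 4)) - 3/(128*x)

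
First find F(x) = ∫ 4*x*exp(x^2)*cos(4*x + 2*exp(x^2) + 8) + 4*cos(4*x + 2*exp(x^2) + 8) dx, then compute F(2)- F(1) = sin(16 + 2*exp(4)) - sin(2*E + 12)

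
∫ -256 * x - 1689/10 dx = -128*x^2 - 1689*x/10 + C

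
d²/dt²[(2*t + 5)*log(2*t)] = (2*t - 5)/t^2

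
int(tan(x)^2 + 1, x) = tan(x) + C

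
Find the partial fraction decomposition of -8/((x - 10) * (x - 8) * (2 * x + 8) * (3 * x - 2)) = -27/(2156*(3*x - 2)) + 1/(588*(x + 4)) + 1/(132*(x - 8)) - 1/(196*(x - 10))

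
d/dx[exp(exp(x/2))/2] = exp(x/2 + exp(x/2))/4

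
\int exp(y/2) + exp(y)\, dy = (exp(y/2) + 1)^2 + C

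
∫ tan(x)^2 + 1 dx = tan(x) + C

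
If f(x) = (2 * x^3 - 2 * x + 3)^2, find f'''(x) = 480*x^3 - 192*x + 72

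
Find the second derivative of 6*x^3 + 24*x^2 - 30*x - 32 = 36*x + 48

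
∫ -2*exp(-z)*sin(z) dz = sqrt(2)*exp(-z)*sin(z + pi/4) + C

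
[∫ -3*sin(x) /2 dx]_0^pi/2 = -3/2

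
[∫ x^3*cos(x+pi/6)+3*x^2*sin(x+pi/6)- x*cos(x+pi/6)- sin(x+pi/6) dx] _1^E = (-E + exp(3))*sin(pi/6 + E)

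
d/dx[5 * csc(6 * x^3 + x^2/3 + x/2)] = -5*(36*x^2 + 4*x/3 + 1)*cos(x*(6*x^2 + x/3 + 1/2))/(1 - cos(x*(12*x^2 + 2*x/3 + 1)))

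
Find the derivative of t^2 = 2*t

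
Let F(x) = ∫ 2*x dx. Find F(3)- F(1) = 8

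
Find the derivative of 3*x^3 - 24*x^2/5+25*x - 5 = 9*x^2 - 48*x/5 + 25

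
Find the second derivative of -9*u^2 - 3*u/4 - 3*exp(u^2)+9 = -12*u^2*exp(u^2) - 6*exp(u^2) - 18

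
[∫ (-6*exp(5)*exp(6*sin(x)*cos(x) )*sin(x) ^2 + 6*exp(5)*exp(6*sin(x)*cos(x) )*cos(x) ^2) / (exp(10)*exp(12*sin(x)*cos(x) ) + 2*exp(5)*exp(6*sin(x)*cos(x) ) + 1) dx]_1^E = -exp(3*sin(2) + 5)/(1 + exp(3*sin(2) + 5)) + exp(5)/(exp(-3*sin(2*E)) + exp(5))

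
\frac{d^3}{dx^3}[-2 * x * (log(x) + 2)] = 2/x^2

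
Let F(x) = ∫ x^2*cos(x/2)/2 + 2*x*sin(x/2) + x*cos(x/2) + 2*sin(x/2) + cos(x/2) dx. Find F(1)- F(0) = 5*sin(1/2)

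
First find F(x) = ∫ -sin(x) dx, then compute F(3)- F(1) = cos(3) - cos(1)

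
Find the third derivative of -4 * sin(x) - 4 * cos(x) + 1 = -4*sin(x) + 4*cos(x)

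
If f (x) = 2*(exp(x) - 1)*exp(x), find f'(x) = 4*exp(2*x) - 2*exp(x)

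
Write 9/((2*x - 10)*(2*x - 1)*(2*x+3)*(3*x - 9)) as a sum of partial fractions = -1/(78*(2*x + 3)) + 1/(30*(2*x - 1)) - 1/(60*(x - 3)) + 1/(156*(x - 5))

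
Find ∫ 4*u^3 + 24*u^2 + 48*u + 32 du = u^4 + 8*u^3 + 24*u^2 + 32*u + C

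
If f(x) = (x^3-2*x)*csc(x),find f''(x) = (-x^3 + 2*x^3/sin(x)^2 - 6*x^2*cos(x)/sin(x) + 8*x - 4*x/sin(x)^2 + 4*cos(x)/sin(x))/sin(x)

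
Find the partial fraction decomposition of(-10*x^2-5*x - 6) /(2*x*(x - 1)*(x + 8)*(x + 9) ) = 257/(60*(x + 9)) - 101/(24*(x + 8)) - 7/(60*(x - 1)) + 1/(24*x)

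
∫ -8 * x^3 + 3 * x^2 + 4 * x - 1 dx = -2*x^4 + x^3 + 2*x^2 - x + C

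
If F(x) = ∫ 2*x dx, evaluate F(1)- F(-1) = 0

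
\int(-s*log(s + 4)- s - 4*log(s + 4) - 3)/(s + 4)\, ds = -(s + 3)*log(s + 4) + C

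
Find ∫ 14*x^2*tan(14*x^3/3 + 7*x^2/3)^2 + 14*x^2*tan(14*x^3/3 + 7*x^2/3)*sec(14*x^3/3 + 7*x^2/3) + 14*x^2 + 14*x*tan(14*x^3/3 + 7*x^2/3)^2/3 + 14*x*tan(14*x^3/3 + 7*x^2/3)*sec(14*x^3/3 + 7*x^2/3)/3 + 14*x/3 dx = tan(7*x^2*(2*x + 1)/3) + sec(7*x^2*(2*x + 1)/3) + C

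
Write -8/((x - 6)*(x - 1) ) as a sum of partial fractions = 8/(5*(x - 1)) - 8/(5*(x - 6))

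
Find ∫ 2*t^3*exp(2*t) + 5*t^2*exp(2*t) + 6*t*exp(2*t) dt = (t^3 + t^2 + 2*t - 1)*exp(2*t) + C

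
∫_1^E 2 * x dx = -1 + exp(2)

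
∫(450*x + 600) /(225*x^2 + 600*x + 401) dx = log(25*(3*x + 4)^2 + 1) + C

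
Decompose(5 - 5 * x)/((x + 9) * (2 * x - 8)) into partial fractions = -25/(13*(x + 9)) - 15/(26*(x - 4))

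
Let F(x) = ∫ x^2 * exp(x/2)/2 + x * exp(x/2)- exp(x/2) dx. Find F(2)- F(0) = -2 + 2*E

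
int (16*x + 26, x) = 8*x^2 + 26*x + C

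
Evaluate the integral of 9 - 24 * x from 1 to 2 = -27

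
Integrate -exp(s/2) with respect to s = -2*exp(s/2) + C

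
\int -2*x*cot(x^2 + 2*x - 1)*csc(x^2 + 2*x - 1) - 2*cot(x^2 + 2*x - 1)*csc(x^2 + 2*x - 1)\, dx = csc((x + 1)^2 - 2) + C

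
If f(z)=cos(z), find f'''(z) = sin(z)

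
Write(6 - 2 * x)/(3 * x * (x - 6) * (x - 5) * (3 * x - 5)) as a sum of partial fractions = 12/(325*(3*x - 5)) + 2/(75*(x - 5)) - 1/(39*(x - 6)) - 1/(75*x)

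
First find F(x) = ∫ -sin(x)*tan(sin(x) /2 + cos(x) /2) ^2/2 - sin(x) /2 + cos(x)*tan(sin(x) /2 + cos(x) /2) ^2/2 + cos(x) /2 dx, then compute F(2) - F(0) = -tan(1/2) + tan(cos(2)/2 + sin(2)/2)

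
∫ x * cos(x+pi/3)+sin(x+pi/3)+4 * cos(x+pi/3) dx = (x + 4)*sin(x + pi/3) + C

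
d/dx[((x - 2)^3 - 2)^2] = 6*x^5 - 60*x^4 + 240*x^3 - 492*x^2 + 528*x - 240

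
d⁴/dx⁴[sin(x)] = sin(x)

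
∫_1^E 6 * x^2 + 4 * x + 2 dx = -6 + 2*E + 2*exp(2) + 2*exp(3)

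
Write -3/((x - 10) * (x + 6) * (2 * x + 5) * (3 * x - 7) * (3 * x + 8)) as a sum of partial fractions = 27/(1900*(3*x + 8)) + 27/(83375*(3*x - 7)) - 48/(5075*(2*x + 5)) - 3/(28000*(x + 6)) - 3/(349600*(x - 10))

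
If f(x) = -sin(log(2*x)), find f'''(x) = -(3*sin(log(x) + log(2)) + cos(log(x) + log(2)))/x^3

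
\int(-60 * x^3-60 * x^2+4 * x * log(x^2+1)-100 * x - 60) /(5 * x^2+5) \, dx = -6*x*(x + 2) + log(x^2 + 1)^2/5 - 4*log(x^2 + 1) + C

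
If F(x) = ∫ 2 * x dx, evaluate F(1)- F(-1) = 0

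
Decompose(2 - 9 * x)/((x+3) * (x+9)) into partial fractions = -83/(6*(x + 9)) + 29/(6*(x + 3))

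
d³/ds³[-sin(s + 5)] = cos(s + 5)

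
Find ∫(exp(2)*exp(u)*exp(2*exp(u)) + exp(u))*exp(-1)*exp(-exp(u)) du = 2*sinh(exp(u) + 1) + C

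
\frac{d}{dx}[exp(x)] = exp(x)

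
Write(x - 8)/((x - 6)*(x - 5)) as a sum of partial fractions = 3/(x - 5) - 2/(x - 6)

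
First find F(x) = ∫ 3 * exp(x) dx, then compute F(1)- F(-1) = -3*exp(-1) + 3*E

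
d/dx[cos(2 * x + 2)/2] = -sin(2*x + 2)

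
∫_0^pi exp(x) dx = -1 + exp(pi)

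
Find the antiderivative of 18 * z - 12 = 9*z^2 - 12*z + C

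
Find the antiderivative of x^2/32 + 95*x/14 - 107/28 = x^3/96 + 95*x^2/28 - 107*x/28 + C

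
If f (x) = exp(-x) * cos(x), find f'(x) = (-sin(x) - cos(x))*exp(-x)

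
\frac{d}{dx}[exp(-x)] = -exp(-x)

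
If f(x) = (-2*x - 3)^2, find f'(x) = 8*x + 12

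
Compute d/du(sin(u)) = cos(u)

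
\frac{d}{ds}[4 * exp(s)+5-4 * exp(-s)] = (4*exp(2*s) + 4)*exp(-s)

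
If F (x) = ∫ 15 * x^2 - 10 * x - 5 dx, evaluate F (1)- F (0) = -5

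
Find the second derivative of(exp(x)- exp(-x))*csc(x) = 4*(-exp(2*x)*sin(2*x) + 2*exp(2*x) - sin(2*x) - 2)*exp(-x)/(3*sin(x) - sin(3*x))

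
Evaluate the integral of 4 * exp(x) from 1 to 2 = -4*E + 4*exp(2)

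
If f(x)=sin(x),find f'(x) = cos(x)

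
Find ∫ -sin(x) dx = cos(x) + C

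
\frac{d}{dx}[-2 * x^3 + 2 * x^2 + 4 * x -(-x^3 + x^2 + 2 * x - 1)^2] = -6*x^5 + 10*x^4 + 12*x^3 - 24*x^2 + 8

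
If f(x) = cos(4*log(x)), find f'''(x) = (56*sin(4*log(x)) + 48*cos(4*log(x)))/x^3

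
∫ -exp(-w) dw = exp(-w) + C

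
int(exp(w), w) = exp(w) + C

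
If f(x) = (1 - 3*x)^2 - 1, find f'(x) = 18*x - 6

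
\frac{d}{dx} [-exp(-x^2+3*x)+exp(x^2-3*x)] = 2*x*exp(-x^2 + 3*x) + 2*x*exp(x^2 - 3*x) - 3*exp(-x^2 + 3*x) - 3*exp(x^2 - 3*x)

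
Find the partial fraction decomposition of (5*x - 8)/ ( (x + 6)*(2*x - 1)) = -11/(13*(2*x - 1)) + 38/(13*(x + 6))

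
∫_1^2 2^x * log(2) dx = 2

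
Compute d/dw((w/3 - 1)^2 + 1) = 2*w/9 - 2/3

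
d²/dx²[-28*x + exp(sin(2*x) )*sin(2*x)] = 4*((1 - cos(2*x))^2*sin(2*x) + 3*(1 - cos(2*x))^2 - 2*sin(2*x) + sin(4*x) + 6*cos(2*x) - 4)*exp(sin(2*x))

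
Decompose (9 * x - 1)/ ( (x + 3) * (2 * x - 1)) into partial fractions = 1/(2*x - 1) + 4/(x + 3)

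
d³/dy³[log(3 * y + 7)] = 54/(27*y^3 + 189*y^2 + 441*y + 343)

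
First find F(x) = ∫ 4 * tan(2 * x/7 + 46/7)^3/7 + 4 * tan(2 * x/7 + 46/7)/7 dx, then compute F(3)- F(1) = -tan(48/7)^2 + tan(52/7)^2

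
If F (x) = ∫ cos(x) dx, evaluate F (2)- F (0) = sin(2)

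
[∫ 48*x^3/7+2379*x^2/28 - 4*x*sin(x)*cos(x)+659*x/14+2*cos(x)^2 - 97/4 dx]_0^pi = 2*pi + 20 + (-4 + 3*pi/4 + 4*pi^2)*(3*pi^2/7 + 5 + 7*pi)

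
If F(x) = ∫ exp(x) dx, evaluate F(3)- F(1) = -E + exp(3)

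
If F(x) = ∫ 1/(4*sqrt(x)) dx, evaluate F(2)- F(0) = sqrt(2)/2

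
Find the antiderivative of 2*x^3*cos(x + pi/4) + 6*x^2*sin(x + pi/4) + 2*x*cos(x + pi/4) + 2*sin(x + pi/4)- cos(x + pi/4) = (2*x^3 + 2*x - 1)*sin(x + pi/4) + C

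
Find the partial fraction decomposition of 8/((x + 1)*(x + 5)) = -2/(x + 5) + 2/(x + 1)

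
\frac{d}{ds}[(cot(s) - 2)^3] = -3*(1 + tan(s)^(-2))*(2*tan(s) - 1)^2/tan(s)^2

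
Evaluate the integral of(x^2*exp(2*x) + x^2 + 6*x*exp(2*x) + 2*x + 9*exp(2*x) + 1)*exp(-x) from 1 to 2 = -10*E - 17*exp(-2) + 10*exp(-1) + 17*exp(2)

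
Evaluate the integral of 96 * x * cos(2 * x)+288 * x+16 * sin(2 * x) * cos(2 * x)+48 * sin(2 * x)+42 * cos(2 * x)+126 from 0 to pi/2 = -16 + 15*pi + 4*(2 + 3*pi)^2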